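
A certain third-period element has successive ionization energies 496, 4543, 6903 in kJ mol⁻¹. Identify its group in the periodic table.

Group 1

Look for the largest jump between consecutive ionization energies: IE2/IE1 ≈ 9.2, far larger than any earlier ratio.
That jump marks the point where a core electron is being removed. So the atom has 1 valence electron.
A main-group element with 1 valence electron is in group 1.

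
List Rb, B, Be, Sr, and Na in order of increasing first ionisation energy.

Be is in period 2, group 2; B is in period 2, group 13; Na is in period 3, group 1; Rb is in period 5, group 1; Sr is in period 5, group 2.
IE₁ increases left→right with effective nuclear charge and decreases top→bottom as the valence shell moves farther out.
These span different periods and groups, so the two trends combine.
Na > Rb: they share group 1; the group trend gives Na the larger value.
Sr > Na: the two effects oppose for this pair; the across-period effect wins (550 vs 496 kJ/mol).
B > Sr: relative to Sr, both the across-period and down-group shifts push B's first ionization energy up.
Be > B: this pair runs against the simple trend — see the exception note.
Note the exception: Be has a higher first ionization energy than B, contrary to the simple trend — removing B's lone 2p electron is easier than breaking Be's filled 2s².
Tabulated first ionization energy (kJ/mol): Be 900, B 801, Na 496, Rb 403, Sr 550.
So from lowest to highest: Rb < Na < Sr < B < Be.

Rb, Na, Sr, B, Be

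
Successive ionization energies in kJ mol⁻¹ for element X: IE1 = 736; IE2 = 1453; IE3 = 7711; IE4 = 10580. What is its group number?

Look for the largest jump between consecutive ionization energies: IE3/IE2 ≈ 5.3, far larger than any earlier ratio.
That jump marks the point where a core electron is being removed. So the atom has 2 valence electrons.
A main-group element with 2 valence electrons is in group 2.

Group 2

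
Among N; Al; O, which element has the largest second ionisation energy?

O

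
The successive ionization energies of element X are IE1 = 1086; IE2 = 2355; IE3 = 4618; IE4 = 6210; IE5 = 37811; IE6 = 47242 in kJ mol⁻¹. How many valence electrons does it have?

4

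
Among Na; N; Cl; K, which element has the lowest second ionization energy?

IE_2 is the cost of taking one more electron from the +1 cation: Na⁺ is the bare [Ne] core; N⁺ still has 4 valence electrons; Cl⁺ still has 6 valence electrons; K⁺ is the bare [Ar] core.
Core electrons are held far more tightly than valence electrons, so K and Na top the IE_2 order.
Valence configurations: N⁺ [He]2s²2p², Cl⁺ [Ne]3s²3p⁴.
Tabulated IE_2 (kJ/mol): Na 4562, N 2856, Cl 2298, K 3052.
So the second ionization energies run Cl < N < K < Na.

Cl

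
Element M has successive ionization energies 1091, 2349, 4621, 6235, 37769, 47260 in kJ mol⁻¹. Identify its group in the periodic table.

Group 14

Look for the largest jump between consecutive ionization energies: IE5/IE4 ≈ 6.1, far larger than any earlier ratio.
That jump marks the point where a core electron is being removed. So the atom has 4 valence electrons.
A main-group element with 4 valence electrons is in group 14.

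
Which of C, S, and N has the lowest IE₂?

The second ionization energy removes an electron from the +1 ion. For each element: C⁺ still has 3 valence electrons; S⁺ still has 5 valence electrons; N⁺ still has 4 valence electrons.
All are still removing valence electrons, so compare the +1 ions as you would atoms: IE_2 generally rises across a period (higher Z_eff) and falls down a group (larger shell), subject to the usual subshell exceptions.
Valence configurations: C⁺ [He]2s²2p¹, S⁺ [Ne]3s²3p³, N⁺ [He]2s²2p².
Approximate IE_2 values (kJ/mol): C 2353, S 2252, N 2856.
Hence IE_2: S < C < N.

S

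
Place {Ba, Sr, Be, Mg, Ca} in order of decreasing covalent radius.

Atomic radius shrinks across a period as nuclear charge pulls the same shell inward, and grows down a group as new shells are added.
All are in group 2, so atomic radius increases down the group.
So from largest to smallest: Ba > Sr > Ca > Mg > Be.

Ba > Sr > Ca > Mg > Be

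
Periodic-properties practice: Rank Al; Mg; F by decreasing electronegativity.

F is in period 2, group 17; Mg is in period 3, group 2; Al is in period 3, group 13.
Atoms toward the upper right of the periodic table pull bonding electrons most strongly.
Neither a single period nor a single group — weigh both effects.
Al > Mg: both are in period 3; the period trend gives Al the larger value.
F > Al: relative to Al, both the across-period and down-group shifts push F's electronegativity up.
Approximate values (Pauling): F 3.98, Mg 1.31, Al 1.61.
So from highest to lowest: F > Al > Mg.

F > Al > Mg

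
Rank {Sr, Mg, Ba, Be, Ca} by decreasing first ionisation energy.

Removing the outermost electron gets harder across a period and easier down a group.
All are in group 2, so first ionization energy increases up the group.
So from highest to lowest: Be > Mg > Ca > Sr > Ba.

Be, Mg, Ca, Sr, Ba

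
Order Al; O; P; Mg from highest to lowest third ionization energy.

Mg > O > P > Al

Consider each +2 ion: Al²⁺ still has 1 valence electron; O²⁺ still has 4 valence electrons; P²⁺ still has 3 valence electrons; Mg²⁺ is the bare [Ne] core.
Pulling an electron out of a noble-gas core costs far more than removing a remaining valence electron, so Mg sits at the high end of IE_3.
Valence configurations: Al²⁺ [Ne]3s¹, O²⁺ [He]2s²2p², P²⁺ [Ne]3s²3p¹.
Approximate IE_3 values (kJ/mol): Al 2745, O 5300, P 2914, Mg 7733.
So the third ionization energies run Al < P < O < Mg.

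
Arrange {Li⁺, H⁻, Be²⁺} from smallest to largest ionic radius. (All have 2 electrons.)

Be²⁺ < Li⁺ < H⁻

All of these have 2 electrons, so size is governed by nuclear charge alone: the more protons, the stronger the pull on the same electron cloud, and the smaller the ion.
Nuclear charges: Be²⁺ (Z=4), Li⁺ (Z=3), H⁻ (Z=1).
Smallest to largest: Be²⁺ < Li⁺ < H⁻.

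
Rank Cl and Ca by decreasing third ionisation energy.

IE_3 is the cost of taking one more electron from the +2 cation: Cl²⁺ still has 5 valence electrons; Ca²⁺ is the bare [Ar] core.
Breaking into a closed-shell core is much more expensive than removing a leftover valence electron — Ca has the largest IE_3 here.
Tabulated IE_3 (kJ/mol): Cl 3822, Ca 4912.
Hence IE_3: Cl < Ca.

Ca > Cl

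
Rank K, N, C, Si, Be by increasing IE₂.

Si < Be < C < N < K

IE_2 is the cost of taking one more electron from the +1 cation: K⁺ is the bare [Ar] core; N⁺ still has 4 valence electrons; C⁺ still has 3 valence electrons; Si⁺ still has 3 valence electrons; Be⁺ still has 1 valence electron.
Core electrons are held far more tightly than valence electrons, so K tops the IE_2 order.
Valence configurations: N⁺ [He]2s²2p², C⁺ [He]2s²2p¹, Si⁺ [Ne]3s²3p¹, Be⁺ [He]2s¹.
The numbers (kJ/mol): K 3052, N 2856, C 2353, Si 1577, Be 1757.
So the second ionization energies run Si < Be < C < N < K.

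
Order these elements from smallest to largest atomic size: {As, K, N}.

N, As, K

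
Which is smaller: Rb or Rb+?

Rb+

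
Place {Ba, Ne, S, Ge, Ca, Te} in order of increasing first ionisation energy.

Removing the outermost electron gets harder across a period and easier down a group.
These span different periods and groups, so the two trends combine.
Ca > Ba: Ca sits above Ba in group 2, so the down-group effect alone puts Ca higher.
Ge > Ca: Ge lies to the right of Ca in period 4, so the across-period effect alone puts Ge higher.
Te > Ge: the two effects oppose for this pair; the across-period effect wins (869 vs 762 kJ/mol).
S > Te: they share group 16; the group trend gives S the larger value.
Ne > S: both effects reinforce here, so Ne is clearly the higher of the two.
For reference (kJ/mol): Ne 2081, S 1000, Ca 590, Ge 762, Te 869, Ba 503.
So from lowest to highest: Ba < Ca < Ge < Te < S < Ne.

Ba < Ca < Ge < Te < S < Ne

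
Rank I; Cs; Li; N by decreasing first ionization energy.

Li is in period 2, group 1; N is in period 2, group 15; I is in period 5, group 17; Cs is in period 6, group 1.
Across a period the outer electron is held more tightly (higher IE₁); down a group it sits in a higher shell, more shielded, and comes off more easily.
These span different periods and groups, so the two trends combine.
Li > Cs: Li sits above Cs in group 1, so the down-group effect alone puts Li higher.
I > Li: period and group pull opposite ways; the across-period shift dominates (1008 vs 520 kJ/mol).
N > I: period and group pull opposite ways; the down-group shift dominates (1402 vs 1008 kJ/mol).
For reference (kJ/mol): Li 520, N 1402, I 1008, Cs 376.
So from highest to lowest: N > I > Li > Cs.

N > I > Li > Cs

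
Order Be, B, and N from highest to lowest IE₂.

The second ionization energy removes an electron from the +1 ion. For each element: Be⁺ still has 1 valence electron; B⁺ still has 2 valence electrons; N⁺ still has 4 valence electrons.
All are still removing valence electrons, so compare the +1 ions as you would atoms: IE_2 generally rises across a period (higher Z_eff) and falls down a group (larger shell), subject to the usual subshell exceptions.
Valence configurations: Be⁺ [He]2s¹, B⁺ [He]2s², N⁺ [He]2s²2p².
Tabulated IE_2 (kJ/mol): Be 1757, B 2427, N 2856.
So the second ionization energies run Be < B < N.

N > B > Be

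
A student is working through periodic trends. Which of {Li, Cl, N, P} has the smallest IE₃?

P

The third ionization energy removes an electron from the +2 ion. For each element: Li²⁺ is already 1 electron into the core; Cl²⁺ still has 5 valence electrons; N²⁺ still has 3 valence electrons; P²⁺ still has 3 valence electrons.
Pulling an electron out of a noble-gas core costs far more than removing a remaining valence electron, so Li sits at the high end of IE_3.
Valence configurations: Cl²⁺ [Ne]3s²3p³, N²⁺ [He]2s²2p¹, P²⁺ [Ne]3s²3p¹.
The numbers (kJ/mol): Li 11815, Cl 3822, N 4578, P 2914.
Putting it together, IE_3: P < Cl < N < Li.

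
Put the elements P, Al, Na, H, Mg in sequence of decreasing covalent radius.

Radius decreases left→right (rising Z_eff, same n) and increases top→bottom (higher n).
Here both period and group differ, so the two effects have to be weighed against each other.
P > H: the two effects oppose for this pair; the down-group effect wins (111 vs 32 pm).
Al > P: Al lies to the left of P in period 3, so the across-period effect alone puts Al larger.
Mg > Al: Mg lies to the left of Al in period 3, so the across-period effect alone puts Mg larger.
Na > Mg: both are in period 3; the period trend gives Na the larger value.
Tabulated atomic radius (pm): H 32, Na 155, Mg 139, Al 126, P 111.
So from largest to smallest: Na > Mg > Al > P > H.

Na > Mg > Al > P > H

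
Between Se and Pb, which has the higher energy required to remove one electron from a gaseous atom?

Se

Se is in period 4, group 16; Pb is in period 6, group 14.
Across a period the outer electron is held more tightly (higher IE₁); down a group it sits in a higher shell, more shielded, and comes off more easily.
These span different periods and groups, so the two trends combine.
Se > Pb: relative to Pb, both the across-period and down-group shifts push Se's first ionization energy up.
Tabulated first ionization energy (kJ/mol): Se 941, Pb 716.
So Se has the higher energy required to remove one electron from a gaseous atom (Se > Pb).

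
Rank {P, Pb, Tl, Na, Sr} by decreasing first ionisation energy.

P > Pb > Tl > Sr > Na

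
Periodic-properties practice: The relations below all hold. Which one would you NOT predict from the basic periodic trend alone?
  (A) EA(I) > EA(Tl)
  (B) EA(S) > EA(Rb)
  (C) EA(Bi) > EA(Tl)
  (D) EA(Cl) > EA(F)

The general trend: electron affinity increases across a period and decreases down a group.
(A) I (period 5, group 17) vs Tl (period 6, group 13): the stated order agrees with the simple trend.
(B) S (period 3, group 16) vs Rb (period 5, group 1): the stated order agrees with the simple trend.
(C) Bi (period 6, group 15) vs Tl (period 6, group 13): the stated order agrees with the simple trend.
(D) Cl (period 3, group 17) vs F (period 2, group 17): the stated order contradicts the simple trend.
The exception is (D): F's small 2p subshell makes the incoming electron feel strong e⁻–e⁻ repulsion, so Cl actually releases more energy on gaining an electron.

(D)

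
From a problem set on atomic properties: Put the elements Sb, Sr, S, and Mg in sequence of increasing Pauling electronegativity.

Atoms toward the upper right of the periodic table pull bonding electrons most strongly.
Here both period and group differ, so the two effects have to be weighed against each other.
Mg > Sr: they share group 2; the group trend gives Mg the larger value.
Sb > Mg: period and group pull opposite ways; the across-period shift dominates (2.05 vs 1.31).
S > Sb: both effects reinforce here, so S is clearly the higher of the two.
Approximate values (Pauling): Mg 1.31, S 2.58, Sr 0.95, Sb 2.05.
So from lowest to highest: Sr < Mg < Sb < S.

Sr < Mg < Sb < S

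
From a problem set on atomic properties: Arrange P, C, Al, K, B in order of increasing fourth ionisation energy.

After 3 electrons have been removed, what remains? P³⁺ still has 2 valence electrons; C³⁺ still has 1 valence electron; Al³⁺ is the bare [Ne] core; K³⁺ is already 2 electrons into the core; B³⁺ is the bare [He] core.
Usually core removal costs more than valence removal, but here the competition is close: a tightly held n=2 valence electron can cost more to remove than an n=3 core electron, so the actual values have to decide it.
Valence configurations: P³⁺ [Ne]3s², C³⁺ [He]2s¹.
Approximate IE_4 values (kJ/mol): P 4964, C 6223, Al 11577, K 5877, B 25026.
So the fourth ionization energies run P < K < C < Al < B.

P < K < C < Al < B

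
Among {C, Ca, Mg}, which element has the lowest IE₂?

Consider each +1 ion: C⁺ still has 3 valence electrons; Ca⁺ still has 1 valence electron; Mg⁺ still has 1 valence electron.
All are still removing valence electrons, so compare the +1 ions as you would atoms: IE_2 generally rises across a period (higher Z_eff) and falls down a group (larger shell), subject to the usual subshell exceptions.
Valence configurations: C⁺ [He]2s²2p¹, Ca⁺ [Ar]4s¹, Mg⁺ [Ne]3s¹.
Approximate IE_2 values (kJ/mol): C 2353, Ca 1145, Mg 1451.
Hence IE_2: Ca < Mg < C.

Ca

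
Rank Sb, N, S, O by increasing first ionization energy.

Across a period the outer electron is held more tightly (higher IE₁); down a group it sits in a higher shell, more shielded, and comes off more easily.
These span different periods and groups, so the two trends combine.
S > Sb: relative to Sb, both the across-period and down-group shifts push S's first ionization energy up.
O > S: O sits above S in group 16, so the down-group effect alone puts O higher.
N > O: this pair runs against the simple trend — see the exception note.
Note the exception: N has a higher first ionization energy than O, contrary to the simple trend — pairing an electron in O's 2p⁴ costs repulsion energy, so O ionizes more easily than half-filled N (2p³).
Tabulated first ionization energy (kJ/mol): N 1402, O 1314, S 1000, Sb 831.
So from lowest to highest: Sb < S < O < N.

Sb, S, O, N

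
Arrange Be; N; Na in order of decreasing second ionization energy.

Na > N > Be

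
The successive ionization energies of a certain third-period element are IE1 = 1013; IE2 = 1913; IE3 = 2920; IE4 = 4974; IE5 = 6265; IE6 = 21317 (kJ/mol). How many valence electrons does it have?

Look for the largest jump between consecutive ionization energies: IE6/IE5 ≈ 3.4, far larger than any earlier ratio.
That jump marks the point where a core electron is being removed. So the atom has 5 valence electrons.

5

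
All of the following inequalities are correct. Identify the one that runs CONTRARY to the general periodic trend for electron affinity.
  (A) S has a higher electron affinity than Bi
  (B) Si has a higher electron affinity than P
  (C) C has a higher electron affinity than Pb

The general trend: electron affinity increases across a period and decreases down a group.
(A) S (period 3, group 16) vs Bi (period 6, group 15): the stated order agrees with the simple trend.
(B) Si (period 3, group 14) vs P (period 3, group 15): the stated order contradicts the simple trend.
(C) C (period 2, group 14) vs Pb (period 6, group 14): the stated order agrees with the simple trend.
The exception is (B): adding an electron to P's half-filled 3p³ is unfavourable, so Si (3p²) has the more exothermic EA.

(B)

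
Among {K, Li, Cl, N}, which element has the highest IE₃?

IE_3 is the cost of taking one more electron from the +2 cation: K²⁺ is already 1 electron into the core; Li²⁺ is already 1 electron into the core; Cl²⁺ still has 5 valence electrons; N²⁺ still has 3 valence electrons.
Usually core removal costs more than valence removal, but here the competition is close: a tightly held n=2 valence electron can cost more to remove than an n=3 core electron, so the actual values have to decide it.
Valence configurations: Cl²⁺ [Ne]3s²3p³, N²⁺ [He]2s²2p¹.
Tabulated IE_3 (kJ/mol): K 4420, Li 11815, Cl 3822, N 4578.
So the third ionization energies run Cl < K < N < Li.

Li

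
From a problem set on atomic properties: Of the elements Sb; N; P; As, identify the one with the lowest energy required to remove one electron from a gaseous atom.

First ionization energy rises across a period (greater Z_eff holds electrons more tightly) and falls down a group (valence electrons are farther from the nucleus).
All are in group 15, so first ionization energy increases up the group.
The lowest energy required to remove one electron from a gaseous atom among these belongs to Sb.

Sb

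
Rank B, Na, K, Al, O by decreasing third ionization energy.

Na > O > K > B > Al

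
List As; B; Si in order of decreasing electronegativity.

As > B > Si

B is in period 2, group 13; Si is in period 3, group 14; As is in period 4, group 15.
Atoms toward the upper right of the periodic table pull bonding electrons most strongly.
A diagonal step moves right (one effect) and down (the opposite effect) at once.
B > Si: the two effects oppose for this pair; the down-group effect wins (2.04 vs 1.90).
As > B: period and group pull opposite ways; the across-period shift dominates (2.18 vs 2.04).
Tabulated electronegativity (Pauling): B 2.04, Si 1.90, As 2.18.
So from highest to lowest: As > B > Si.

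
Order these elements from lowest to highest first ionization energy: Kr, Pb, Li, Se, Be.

Li < Pb < Be < Se < Kr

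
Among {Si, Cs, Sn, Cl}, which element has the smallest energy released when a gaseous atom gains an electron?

Cs

Atoms with high Z_eff and room in the valence shell (especially the halogens) have the most exothermic electron affinities.
These span different periods and groups, so the two trends combine.
Sn > Cs: relative to Cs, both the across-period and down-group shifts push Sn's electron affinity up.
Si > Sn: they share group 14; the group trend gives Si the larger value.
Cl > Si: Cl lies to the right of Si in period 3, so the across-period effect alone puts Cl higher.
Approximate values (kJ/mol): Si 134, Cl 349, Sn 107, Cs 46.
The smallest energy released when a gaseous atom gains an electron among these belongs to Cs.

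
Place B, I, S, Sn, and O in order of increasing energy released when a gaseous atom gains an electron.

B < Sn < O < S < I

Adding an electron releases more energy for atoms nearer the top right (short of the noble gases).
Neither a single period nor a single group — weigh both effects.
Sn > B: period and group pull opposite ways; the across-period shift dominates (107 vs 27 kJ/mol).
O > Sn: both effects reinforce here, so O is clearly the higher of the two.
S > O: this pair runs against the simple trend — see the exception note.
I > S: the two effects oppose for this pair; the across-period effect wins (295 vs 200 kJ/mol).
Note the exception: S has a higher electron affinity than O, contrary to the simple trend — the compact 2p subshell of O repels the added electron more than S's larger 3p does.
For reference (kJ/mol): B 27, O 141, S 200, Sn 107, I 295.
So from lowest to highest: B < Sn < O < S < I.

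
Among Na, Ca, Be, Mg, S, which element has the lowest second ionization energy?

The second ionization energy removes an electron from the +1 ion. For each element: Na⁺ is the bare [Ne] core; Ca⁺ still has 1 valence electron; Be⁺ still has 1 valence electron; Mg⁺ still has 1 valence electron; S⁺ still has 5 valence electrons.
Breaking into a closed-shell core is much more expensive than removing a leftover valence electron — Na has the largest IE_2 here.
Valence configurations: Ca⁺ [Ar]4s¹, Be⁺ [He]2s¹, Mg⁺ [Ne]3s¹, S⁺ [Ne]3s²3p³.
Approximate IE_2 values (kJ/mol): Na 4562, Ca 1145, Be 1757, Mg 1451, S 2252.
Hence IE_2: Ca < Mg < Be < S < Na.

Ca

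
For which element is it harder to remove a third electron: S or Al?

S

The third ionization energy removes an electron from the +2 ion. For each element: S²⁺ still has 4 valence electrons; Al²⁺ still has 1 valence electron.
All are still removing valence electrons, so compare the +2 ions as you would atoms: IE_3 generally rises across a period (higher Z_eff) and falls down a group (larger shell), subject to the usual subshell exceptions.
Valence configurations: S²⁺ [Ne]3s²3p², Al²⁺ [Ne]3s¹.
The numbers (kJ/mol): S 3357, Al 2745.
Putting it together, IE_3: Al < S.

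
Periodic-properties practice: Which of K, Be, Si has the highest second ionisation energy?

K

After 1 electron has been removed, what remains? K⁺ is the bare [Ar] core; Be⁺ still has 1 valence electron; Si⁺ still has 3 valence electrons.
Pulling an electron out of a noble-gas core costs far more than removing a remaining valence electron, so K sits at the high end of IE_2.
Valence configurations: Be⁺ [He]2s¹, Si⁺ [Ne]3s²3p¹.
Approximate IE_2 values (kJ/mol): K 3052, Be 1757, Si 1577.
Hence IE_2: Si < Be < K.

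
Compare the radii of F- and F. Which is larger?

Forming F- adds 1 electron to F. More electron–electron repulsion in the same shell, with unchanged nuclear charge, lets the cloud expand.
An anion is larger than its parent atom: F- > F.

F-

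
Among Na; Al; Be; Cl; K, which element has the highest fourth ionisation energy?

Be

IE_4 is the cost of taking one more electron from the +3 cation: Na³⁺ is already 2 electrons into the core; Al³⁺ is the bare [Ne] core; Be³⁺ is already 1 electron into the core; Cl³⁺ still has 4 valence electrons; K³⁺ is already 2 electrons into the core.
Core electrons are held far more tightly than valence electrons, so K, Na, Al and Be top the IE_4 order.
Approximate IE_4 values (kJ/mol): Na 9543, Al 11577, Be 21007, Cl 5159, K 5877.
Putting it together, IE_4: Cl < K < Na < Al < Be.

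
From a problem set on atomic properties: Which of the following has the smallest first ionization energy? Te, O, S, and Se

Te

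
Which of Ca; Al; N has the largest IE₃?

After 2 electrons have been removed, what remains? Ca²⁺ is the bare [Ar] core; Al²⁺ still has 1 valence electron; N²⁺ still has 3 valence electrons.
Pulling an electron out of a noble-gas core costs far more than removing a remaining valence electron, so Ca sits at the high end of IE_3.
Valence configurations: Al²⁺ [Ne]3s¹, N²⁺ [He]2s²2p¹.
The numbers (kJ/mol): Ca 4912, Al 2745, N 4578.
Hence IE_3: Al < N < Ca.

Ca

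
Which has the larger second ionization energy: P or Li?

IE_2 is the cost of taking one more electron from the +1 cation: P⁺ still has 4 valence electrons; Li⁺ is the bare [He] core.
Core electrons are held far more tightly than valence electrons, so Li tops the IE_2 order.
The numbers (kJ/mol): P 1907, Li 7298.
So the second ionization energies run P < Li.

Li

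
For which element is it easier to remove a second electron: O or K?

After 1 electron has been removed, what remains? O⁺ still has 5 valence electrons; K⁺ is the bare [Ar] core.
Usually core removal costs more than valence removal, but here the competition is close: a tightly held n=2 valence electron can cost more to remove than an n=3 core electron, so the actual values have to decide it.
Tabulated IE_2 (kJ/mol): O 3388, K 3052.
Putting it together, IE_2: K < O.

K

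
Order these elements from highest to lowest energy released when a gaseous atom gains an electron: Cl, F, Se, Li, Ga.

Cl > F > Se > Li > Ga

Li is in period 2, group 1; F is in period 2, group 17; Cl is in period 3, group 17; Ga is in period 4, group 13; Se is in period 4, group 16.
Electron affinity generally becomes more exothermic across a period toward the halogens and less exothermic down a group.
Neither a single period nor a single group — weigh both effects.
Li > Ga: the two effects oppose for this pair; the down-group effect wins (60 vs 29 kJ/mol).
Se > Li: the two effects oppose for this pair; the across-period effect wins (195 vs 60 kJ/mol).
F > Se: relative to Se, both the across-period and down-group shifts push F's electron affinity up.
Cl > F: this pair runs against the simple trend — see the exception note.
Note the exception: Cl has a higher electron affinity than F, contrary to the simple trend — F's small 2p subshell makes the incoming electron feel strong e⁻–e⁻ repulsion, so Cl actually releases more energy on gaining an electron.
Tabulated electron affinity (kJ/mol): Li 60, F 328, Cl 349, Ga 29, Se 195.
So from highest to lowest: Cl > F > Se > Li > Ga.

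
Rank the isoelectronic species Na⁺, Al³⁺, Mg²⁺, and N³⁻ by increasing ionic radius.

Al³⁺, Mg²⁺, Na⁺, N³⁻

All of these have 10 electrons, so size is governed by nuclear charge alone: the more protons, the stronger the pull on the same electron cloud, and the smaller the ion.
Nuclear charges: Al³⁺ (Z=13), Mg²⁺ (Z=12), Na⁺ (Z=11), N³⁻ (Z=7).
Smallest to largest: Al³⁺ < Mg²⁺ < Na⁺ < N³⁻.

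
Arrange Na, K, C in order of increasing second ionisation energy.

C < K < Na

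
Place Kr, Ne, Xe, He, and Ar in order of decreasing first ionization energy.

He > Ne > Ar > Kr > Xe

He is in period 1, group 18; Ne is in period 2, group 18; Ar is in period 3, group 18; Kr is in period 4, group 18; Xe is in period 5, group 18.
IE₁ increases left→right with effective nuclear charge and decreases top→bottom as the valence shell moves farther out.
All are in group 18, so first ionization energy increases up the group.
So from highest to lowest: He > Ne > Ar > Kr > Xe.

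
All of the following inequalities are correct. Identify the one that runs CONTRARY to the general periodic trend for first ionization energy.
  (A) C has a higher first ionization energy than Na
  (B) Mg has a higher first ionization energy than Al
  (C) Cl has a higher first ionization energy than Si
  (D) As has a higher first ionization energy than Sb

(B)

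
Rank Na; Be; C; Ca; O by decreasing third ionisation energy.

Be > Na > O > Ca > C

After 2 electrons have been removed, what remains? Na²⁺ is already 1 electron into the core; Be²⁺ is the bare [He] core; C²⁺ still has 2 valence electrons; Ca²⁺ is the bare [Ar] core; O²⁺ still has 4 valence electrons.
Usually core removal costs more than valence removal, but here the competition is close: a tightly held n=2 valence electron can cost more to remove than an n=3 core electron, so the actual values have to decide it.
Valence configurations: C²⁺ [He]2s², O²⁺ [He]2s²2p².
The numbers (kJ/mol): Na 6910, Be 14849, C 4620, Ca 4912, O 5300.
So the third ionization energies run C < Ca < O < Na < Be.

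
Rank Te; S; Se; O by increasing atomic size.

O is in period 2, group 16; S is in period 3, group 16; Se is in period 4, group 16; Te is in period 5, group 16.
Radius decreases left→right (rising Z_eff, same n) and increases top→bottom (higher n).
All are in group 16, so atomic radius increases down the group.
So from smallest to largest: O < S < Se < Te.

O, S, Se, Te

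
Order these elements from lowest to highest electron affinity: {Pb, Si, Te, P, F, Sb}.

Pb < P < Sb < Si < Te < F

F is in period 2, group 17; Si is in period 3, group 14; P is in period 3, group 15; Sb is in period 5, group 15; Te is in period 5, group 16; Pb is in period 6, group 14.
Electron affinity generally becomes more exothermic across a period toward the halogens and less exothermic down a group.
Neither a single period nor a single group — weigh both effects.
P > Pb: relative to Pb, both the across-period and down-group shifts push P's electron affinity up.
Sb > P: this pair runs against the simple trend — see the exception note.
Si > Sb: the two effects oppose for this pair; the down-group effect wins (134 vs 103 kJ/mol).
Te > Si: period and group pull opposite ways; the across-period shift dominates (190 vs 134 kJ/mol).
F > Te: relative to Te, both the across-period and down-group shifts push F's electron affinity up.
Note the exception: Sb has a higher electron affinity than P, contrary to the simple trend — both are half-filled np³, but the pairing/repulsion penalty for the added electron shrinks as the p orbitals become larger and more diffuse down the group, and for Sb that outweighs the weaker nuclear attraction.
Note the exception: Si has a higher electron affinity than P, contrary to the simple trend — adding an electron to P's half-filled 3p³ is unfavourable, so Si (3p²) has the more exothermic EA.
For reference (kJ/mol): F 328, Si 134, P 72, Sb 103, Te 190, Pb 35.
So from lowest to highest: Pb < P < Sb < Si < Te < F.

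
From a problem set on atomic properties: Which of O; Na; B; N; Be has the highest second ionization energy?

Consider each +1 ion: O⁺ still has 5 valence electrons; Na⁺ is the bare [Ne] core; B⁺ still has 2 valence electrons; N⁺ still has 4 valence electrons; Be⁺ still has 1 valence electron.
Breaking into a closed-shell core is much more expensive than removing a leftover valence electron — Na has the largest IE_2 here.
Valence configurations: O⁺ [He]2s²2p³, B⁺ [He]2s², N⁺ [He]2s²2p², Be⁺ [He]2s¹.
Tabulated IE_2 (kJ/mol): O 3388, Na 4562, B 2427, N 2856, Be 1757.
Hence IE_2: Be < B < N < O < Na.

Na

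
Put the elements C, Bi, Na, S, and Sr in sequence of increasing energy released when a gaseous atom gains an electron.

Sr < Na < Bi < C < S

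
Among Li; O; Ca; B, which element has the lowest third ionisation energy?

After 2 electrons have been removed, what remains? Li²⁺ is already 1 electron into the core; O²⁺ still has 4 valence electrons; Ca²⁺ is the bare [Ar] core; B²⁺ still has 1 valence electron.
Usually core removal costs more than valence removal, but here the competition is close: a tightly held n=2 valence electron can cost more to remove than an n=3 core electron, so the actual values have to decide it.
Valence configurations: O²⁺ [He]2s²2p², B²⁺ [He]2s¹.
Approximate IE_3 values (kJ/mol): Li 11815, O 5300, Ca 4912, B 3660.
Putting it together, IE_3: B < Ca < O < Li.

B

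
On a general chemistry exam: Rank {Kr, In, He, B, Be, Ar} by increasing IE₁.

In < B < Be < Kr < Ar < He

He is in period 1, group 18; Be is in period 2, group 2; B is in period 2, group 13; Ar is in period 3, group 18; Kr is in period 4, group 18; In is in period 5, group 13.
Removing the outermost electron gets harder across a period and easier down a group.
Here both period and group differ, so the two effects have to be weighed against each other.
B > In: B sits above In in group 13, so the down-group effect alone puts B higher.
Be > B: this pair runs against the simple trend — see the exception note.
Kr > Be: period and group pull opposite ways; the across-period shift dominates (1351 vs 900 kJ/mol).
Ar > Kr: they share group 18; the group trend gives Ar the larger value.
He > Ar: He sits above Ar in group 18, so the down-group effect alone puts He higher.
Note the exception: Be has a higher first ionization energy than B, contrary to the simple trend — removing B's lone 2p electron is easier than breaking Be's filled 2s².
For reference (kJ/mol): He 2372, Be 900, B 801, Ar 1521, Kr 1351, In 558.
So from lowest to highest: In < B < Be < Kr < Ar < He.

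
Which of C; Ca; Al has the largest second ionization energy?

The second ionization energy removes an electron from the +1 ion. For each element: C⁺ still has 3 valence electrons; Ca⁺ still has 1 valence electron; Al⁺ still has 2 valence electrons.
All are still removing valence electrons, so compare the +1 ions as you would atoms: IE_2 generally rises across a period (higher Z_eff) and falls down a group (larger shell), subject to the usual subshell exceptions.
Valence configurations: C⁺ [He]2s²2p¹, Ca⁺ [Ar]4s¹, Al⁺ [Ne]3s².
Tabulated IE_2 (kJ/mol): C 2353, Ca 1145, Al 1817.
Hence IE_2: Ca < Al < C.

C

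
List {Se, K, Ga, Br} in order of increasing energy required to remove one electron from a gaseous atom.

K < Ga < Se < Br

K is in period 4, group 1; Ga is in period 4, group 13; Se is in period 4, group 16; Br is in period 4, group 17.
Removing the outermost electron gets harder across a period and easier down a group.
All lie in period 4, so first ionization energy increases left to right.
So from lowest to highest: K < Ga < Se < Br.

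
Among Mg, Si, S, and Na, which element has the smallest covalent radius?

Na is in period 3, group 1; Mg is in period 3, group 2; Si is in period 3, group 14; S is in period 3, group 16.
Radius decreases left→right (rising Z_eff, same n) and increases top→bottom (higher n).
All lie in period 3, so atomic radius increases right to left.
The smallest covalent radius among these belongs to S.

S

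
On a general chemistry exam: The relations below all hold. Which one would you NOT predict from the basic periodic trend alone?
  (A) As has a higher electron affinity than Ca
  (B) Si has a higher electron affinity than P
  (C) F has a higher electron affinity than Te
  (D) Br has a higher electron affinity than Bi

(B)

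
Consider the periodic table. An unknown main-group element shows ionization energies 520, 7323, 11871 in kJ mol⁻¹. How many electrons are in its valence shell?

Look for the largest jump between consecutive ionization energies: IE2/IE1 ≈ 14.1, far larger than any earlier ratio.
That jump marks the point where a core electron is being removed. So the atom has 1 valence electron.

1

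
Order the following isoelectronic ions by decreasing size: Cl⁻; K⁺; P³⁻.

All of these have 18 electrons, so size is governed by nuclear charge alone: the more protons, the stronger the pull on the same electron cloud, and the smaller the ion.
Nuclear charges: K⁺ (Z=19), Cl⁻ (Z=17), P³⁻ (Z=15).
Largest to smallest: P³⁻ > Cl⁻ > K⁺.

P³⁻, Cl⁻, K⁺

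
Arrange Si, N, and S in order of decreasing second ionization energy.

N > S > Si

Consider each +1 ion: Si⁺ still has 3 valence electrons; N⁺ still has 4 valence electrons; S⁺ still has 5 valence electrons.
All are still removing valence electrons, so compare the +1 ions as you would atoms: IE_2 generally rises across a period (higher Z_eff) and falls down a group (larger shell), subject to the usual subshell exceptions.
Valence configurations: Si⁺ [Ne]3s²3p¹, N⁺ [He]2s²2p², S⁺ [Ne]3s²3p³.
Tabulated IE_2 (kJ/mol): Si 1577, N 2856, S 2252.
Hence IE_2: Si < S < N.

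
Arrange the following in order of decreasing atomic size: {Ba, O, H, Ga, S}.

H is in period 1, group 1; O is in period 2, group 16; S is in period 3, group 16; Ga is in period 4, group 13; Ba is in period 6, group 2.
Atomic radius shrinks across a period as nuclear charge pulls the same shell inward, and grows down a group as new shells are added.
These span different periods and groups, so the two trends combine.
O > H: the two effects oppose for this pair; the down-group effect wins (63 vs 32 pm).
S > O: S sits below O in group 16, so the down-group effect alone puts S larger.
Ga > S: both effects reinforce here, so Ga is clearly the larger of the two.
Ba > Ga: both effects reinforce here, so Ba is clearly the larger of the two.
For reference (pm): H 32, O 63, S 103, Ga 124, Ba 196.
So from largest to smallest: Ba > Ga > S > O > H.

Ba, Ga, S, O, H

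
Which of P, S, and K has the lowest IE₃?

P

IE_3 is the cost of taking one more electron from the +2 cation: P²⁺ still has 3 valence electrons; S²⁺ still has 4 valence electrons; K²⁺ is already 1 electron into the core.
Core electrons are held far more tightly than valence electrons, so K tops the IE_3 order.
Valence configurations: P²⁺ [Ne]3s²3p¹, S²⁺ [Ne]3s²3p².
The numbers (kJ/mol): P 2914, S 3357, K 4420.
So the third ionization energies run P < S < K.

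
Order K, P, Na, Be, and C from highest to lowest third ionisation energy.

Be, Na, C, K, P

IE_3 is the cost of taking one more electron from the +2 cation: K²⁺ is already 1 electron into the core; P²⁺ still has 3 valence electrons; Na²⁺ is already 1 electron into the core; Be²⁺ is the bare [He] core; C²⁺ still has 2 valence electrons.
Usually core removal costs more than valence removal, but here the competition is close: a tightly held n=2 valence electron can cost more to remove than an n=3 core electron, so the actual values have to decide it.
Valence configurations: P²⁺ [Ne]3s²3p¹, C²⁺ [He]2s².
Tabulated IE_3 (kJ/mol): K 4420, P 2914, Na 6910, Be 14849, C 4620.
Overall IE_3 order: P < K < C < Na < Be.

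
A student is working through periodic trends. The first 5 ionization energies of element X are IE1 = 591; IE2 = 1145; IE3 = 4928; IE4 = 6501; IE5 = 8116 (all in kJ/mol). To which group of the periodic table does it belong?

Group 2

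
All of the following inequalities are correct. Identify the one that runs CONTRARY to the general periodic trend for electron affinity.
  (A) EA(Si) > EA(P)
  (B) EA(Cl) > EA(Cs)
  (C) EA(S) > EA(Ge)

(A)

The general trend: electron affinity increases across a period and decreases down a group.
(A) Si (period 3, group 14) vs P (period 3, group 15): the stated order contradicts the simple trend.
(B) Cl (period 3, group 17) vs Cs (period 6, group 1): the stated order agrees with the simple trend.
(C) S (period 3, group 16) vs Ge (period 4, group 14): the stated order agrees with the simple trend.
The exception is (A): adding an electron to P's half-filled 3p³ is unfavourable, so Si (3p²) has the more exothermic EA.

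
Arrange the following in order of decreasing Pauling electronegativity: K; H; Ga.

H > Ga > K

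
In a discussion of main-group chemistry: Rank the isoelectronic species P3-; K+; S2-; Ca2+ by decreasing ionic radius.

P3- > S2- > K+ > Ca2+

All of these have 18 electrons, so size is governed by nuclear charge alone: the more protons, the stronger the pull on the same electron cloud, and the smaller the ion.
Nuclear charges: Ca2+ (Z=20), K+ (Z=19), S2- (Z=16), P3- (Z=15).
Largest to smallest: P3- > S2- > K+ > Ca2+.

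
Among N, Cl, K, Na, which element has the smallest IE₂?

After 1 electron has been removed, what remains? N⁺ still has 4 valence electrons; Cl⁺ still has 6 valence electrons; K⁺ is the bare [Ar] core; Na⁺ is the bare [Ne] core.
Core electrons are held far more tightly than valence electrons, so K and Na top the IE_2 order.
Valence configurations: N⁺ [He]2s²2p², Cl⁺ [Ne]3s²3p⁴.
Tabulated IE_2 (kJ/mol): N 2856, Cl 2298, K 3052, Na 4562.
Putting it together, IE_2: Cl < N < K < Na.

Cl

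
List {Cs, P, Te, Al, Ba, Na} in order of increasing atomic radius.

Moving right in a period, electrons are added to the same shell under a stronger nuclear pull, so atoms get smaller; moving down, a new shell is opened and atoms get larger.
Here both period and group differ, so the two effects have to be weighed against each other.
Al > P: both are in period 3; the period trend gives Al the larger value.
Te > Al: period and group pull opposite ways; the down-group shift dominates (136 vs 126 pm).
Na > Te: period and group pull opposite ways; the across-period shift dominates (155 vs 136 pm).
Ba > Na: period and group pull opposite ways; the down-group shift dominates (196 vs 155 pm).
Cs > Ba: Cs lies to the left of Ba in period 6, so the across-period effect alone puts Cs larger.
Tabulated atomic radius (pm): Na 155, Al 126, P 111, Te 136, Cs 232, Ba 196.
So from smallest to largest: P < Al < Te < Na < Ba < Cs.

P < Al < Te < Na < Ba < Cs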